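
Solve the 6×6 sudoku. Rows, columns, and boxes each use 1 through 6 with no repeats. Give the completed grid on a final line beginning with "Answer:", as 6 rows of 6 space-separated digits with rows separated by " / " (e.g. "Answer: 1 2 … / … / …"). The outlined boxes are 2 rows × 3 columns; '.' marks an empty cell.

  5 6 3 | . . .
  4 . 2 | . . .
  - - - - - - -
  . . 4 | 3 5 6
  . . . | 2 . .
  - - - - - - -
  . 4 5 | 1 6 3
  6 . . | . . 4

Step 1. [r4c6∈{1}] r4c6 is down to just 1. So r4c6=1.
Step 2. [r6c2∈{1,2,3}] row 6 places 3 nowhere but r6c2, so r6c2=3.
Step 3. [r1c5∈{1,2,4}] row 1 places 1 nowhere but r1c5, so r1c5=1.
Step 4. [r3c2∈{1,2}] across col 2, 2 lands solely at r3c2 ⇒ r3c2=2.
Step 5. [r6c4∈{5}] r6c4 is down to just 5, so r6c4=5.
Step 6. [r4c3∈{6}] only 6 remains possible at r4c3 ⇒ r4c3=6.
Step 7. [r4c2∈{5}] r4c2 has the single candidate 5 ⇒ r4c2=5.
Step 8. [r1c4∈{4}] only 4 remains possible at r1c4, so r1c4=4.
Step 9. [r6c3∈{1}] r6c3 is down to just 1. So r6c3=1.
Step 10. [r6c5∈{2}] r6c5 is down to just 2. So r6c5=2.
Step 11. [r2c2∈{1}] nothing but 1 survives at r2c2 ⇒ r2c2=1.
Step 12. [r5c1∈{2}] only 2 remains possible at r5c1, so r5c1=2.
Step 13. [r2c5∈{3}] r2c5 has the single candidate 3 ⇒ r2c5=3.
Step 14. [r2c6∈{5}] r2c6 is down to just 5 ⇒ r2c6=5.
Step 15. [r4c1∈{3}] r4c1 is down to just 3. So r4c1=3.
Step 16. [r3c1∈{1}] r3c1 is down to just 1. So r3c1=1.
Step 17. [r2c4∈{6}] only 6 remains possible at r2c4, so r2c4=6.
Step 18. [r4c5∈{4}] r4c5 has the single candidate 4, so r4c5=4.
Step 19. [r1c6∈{2}] only 2 remains possible at r1c6, so r1c6=2.

Answer: 5 6 3 4 1 2 / 4 1 2 6 3 5 / 1 2 4 3 5 6 / 3 5 6 2 4 1 / 2 4 5 1 6 3 / 6 3 1 5 2 4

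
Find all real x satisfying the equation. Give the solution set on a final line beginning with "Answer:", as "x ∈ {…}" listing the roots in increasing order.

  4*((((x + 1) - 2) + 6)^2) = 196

Step 1. [4*((((x + 1) - 2) + 6)^2) = 196] leading coefficient 4: divide by 4. So div: (((x + 1) - 2) + 6)^2 = 49.
Step 2. [(((x + 1) - 2) + 6)^2 = 49] √ both sides: 49 ≥ 0 gives two branches. So sqrt: ((x + 1) - 2) + 6 = 7 or -7.
Step 3. [((x + 1) - 2) + 6 = 7 or -7] subtract 6: x sits inside (… + 6). So sub: (x + 1) - 2 = 1 or -13.
Step 4. [(x + 1) - 2 = 1 or -13] add 2: x sits inside (… - 2), so sub: x + 1 = 3 or -11.
Step 5. [x + 1 = 3 or -11] the outer +1 inverts by subtracting 1. So sub: x = 2 or -12.

Answer: x ∈ {-12, 2}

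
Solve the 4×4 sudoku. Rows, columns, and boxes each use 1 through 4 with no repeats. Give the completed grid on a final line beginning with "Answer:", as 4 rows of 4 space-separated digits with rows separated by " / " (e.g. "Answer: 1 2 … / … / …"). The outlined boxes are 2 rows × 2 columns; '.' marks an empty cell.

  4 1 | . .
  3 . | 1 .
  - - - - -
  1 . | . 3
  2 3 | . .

Step 1. [r4c3∈{4}] r4c3's peers cover all but 4 ⇒ r4c3=4.
Step 2. [r1c4∈{2}] r1c4's peers cover all but 2. So r1c4=2.
Step 3. [r2c4∈{4}] r2c4 is down to just 4 ⇒ r2c4=4.
Step 4. [r2c2∈{2}] nothing but 2 survives at r2c2, so r2c2=2.
Step 5. [r1c3∈{3}] only 3 remains possible at r1c3 ⇒ r1c3=3.
Step 6. [r4c4∈{1}] nothing but 1 survives at r4c4 ⇒ r4c4=1.
Step 7. [r3c3∈{2}] nothing but 2 survives at r3c3 ⇒ r3c3=2.
Step 8. [r3c2∈{4}] nothing but 4 survives at r3c2 ⇒ r3c2=4.

Answer: 4 1 3 2 / 3 2 1 4 / 1 4 2 3 / 2 3 4 1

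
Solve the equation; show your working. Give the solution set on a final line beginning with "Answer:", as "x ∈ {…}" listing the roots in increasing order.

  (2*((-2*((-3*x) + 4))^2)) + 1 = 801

Step 1. [(2*((-2*((-3*x) + 4))^2)) + 1 = 801] the outer +1 inverts by subtracting 1. So sub: 2*((-2*((-3*x) + 4))^2) = 800.
Step 2. [2*((-2*((-3*x) + 4))^2) = 800] divide by the outer 2. So div: (-2*((-3*x) + 4))^2 = 400.
Step 3. [(-2*((-3*x) + 4))^2 = 400] LHS squared, RHS 400 ≥ 0: apply √ (±) ⇒ sqrt: -2*((-3*x) + 4) = 20 or -20.
Step 4. [-2*((-3*x) + 4) = 20 or -20] -2 out front; divide by -2 ⇒ div: (-3*x) + 4 = -10 or 10.
Step 5. [(-3*x) + 4 = -10 or 10] peel the +4: subtract 4 from each side ⇒ sub: -3*x = -14 or 6.
Step 6. [-3*x = -14 or 6] -3 out front; divide by -3. So div: x = 14/3 or -2.

Answer: x ∈ {-2, 14/3}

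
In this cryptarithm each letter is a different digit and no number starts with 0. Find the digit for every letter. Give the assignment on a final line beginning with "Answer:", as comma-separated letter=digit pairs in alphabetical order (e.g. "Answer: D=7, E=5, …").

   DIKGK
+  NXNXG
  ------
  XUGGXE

Step 1. [col 1: K + G ≡ E (mod 10)] several values work for E in column 1 (K + G ≡ E (mod 10), carry-in 0); try E=4. So E=4.
Step 2. [col 1: K + G ≡ E (mod 10)] several values work for G in column 1 (K + G ≡ E (mod 10), carry-in 0); try G=9 ⇒ G=9.
Step 3. [X] X is the leading digit of a 6-digit sum of two 5-digit numbers; the final carry is exactly 1, so X=1.
Step 4. [col 1: K + G ≡ E (mod 10)] column 1: given G=9, E=4, carry-in 0, and digits 1,4,9 already taken and all letters distinct, K+G≡E (mod 10) forces K=5, so K=5.
Step 5. [col 3: K + N ≡ G (mod 10)] in column 3 we have K+N≡G with carry-in 1; given K=5, G=9 and digits 1,4,5,9 already taken and all letters distinct, that pins N to 3. So N=3.
Step 6. [col 4: I + X ≡ G (mod 10)] column 4: given X=1, G=9, carry-in 0, and digits 1,3,4,5,9 already taken and all letters distinct, I+X≡G (mod 10) forces I=8. So I=8.
Step 7. [col 5: D + N ≡ U (mod 10)] from column 5 (N=3, carry-in 0, digits 1,3,4,5,8,9 already taken and all letters distinct): D must equal 7, so D=7.
Step 8. [col 5: D + N ≡ U (mod 10)] from column 5 (D=7, N=3, carry-in 0, digits 1,3,4,5,7,8,9 already taken and all letters distinct): U must equal 0 ⇒ U=0.

Answer: D=7, E=4, G=9, I=8, K=5, N=3, U=0, X=1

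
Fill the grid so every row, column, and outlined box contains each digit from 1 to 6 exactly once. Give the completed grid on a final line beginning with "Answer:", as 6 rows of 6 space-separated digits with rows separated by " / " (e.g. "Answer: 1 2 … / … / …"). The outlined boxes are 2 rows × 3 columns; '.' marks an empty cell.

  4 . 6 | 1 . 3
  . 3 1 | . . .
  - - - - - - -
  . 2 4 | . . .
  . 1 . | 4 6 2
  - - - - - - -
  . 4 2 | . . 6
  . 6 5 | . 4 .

Step 1. [r4c1∈{3,5}] row 4 places 5 nowhere but r4c1. So r4c1=5.
Step 2. [r6c6∈{1}] r6c6's peers cover all but 1 ⇒ r6c6=1.
Step 3. [r6c1∈{3}] only 3 remains possible at r6c1, so r6c1=3.
Step 4. [r3c6∈{5}] nothing but 5 survives at r3c6 ⇒ r3c6=5.
Step 5. [r1c5∈{2,5}] 2 has one home in row 1: r1c5 ⇒ r1c5=2.
Step 6. [r2c5∈{5}] nothing but 5 survives at r2c5. So r2c5=5.
Step 7. [r3c4∈{3}] nothing but 3 survives at r3c4, so r3c4=3.
Step 8. [r5c4∈{5}] r5c4 is down to just 5. So r5c4=5.
Step 9. [r2c6∈{4}] only 4 remains possible at r2c6, so r2c6=4.
Step 10. [r6c4∈{2}] r6c4 is down to just 2 ⇒ r6c4=2.
Step 11. [r2c1∈{2}] nothing but 2 survives at r2c1, so r2c1=2.
Step 12. [r5c5∈{3}] only 3 remains possible at r5c5 ⇒ r5c5=3.
Step 13. [r3c1∈{6}] r3c1 has the single candidate 6, so r3c1=6.
Step 14. [r3c5∈{1}] r3c5 has the single candidate 1. So r3c5=1.
Step 15. [r4c3∈{3}] only 3 remains possible at r4c3. So r4c3=3.
Step 16. [r5c1∈{1}] only 1 remains possible at r5c1. So r5c1=1.
Step 17. [r2c4∈{6}] r2c4 is down to just 6, so r2c4=6.
Step 18. [r1c2∈{5}] only 5 remains possible at r1c2, so r1c2=5.

Answer: 4 5 6 1 2 3 / 2 3 1 6 5 4 / 6 2 4 3 1 5 / 5 1 3 4 6 2 / 1 4 2 5 3 6 / 3 6 5 2 4 1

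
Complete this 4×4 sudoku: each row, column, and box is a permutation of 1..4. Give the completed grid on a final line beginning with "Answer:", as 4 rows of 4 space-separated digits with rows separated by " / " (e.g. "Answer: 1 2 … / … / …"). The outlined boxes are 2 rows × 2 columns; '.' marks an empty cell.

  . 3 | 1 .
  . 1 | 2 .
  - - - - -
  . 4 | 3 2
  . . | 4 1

Step 1. [r2c1∈{4}] only 4 remains possible at r2c1. So r2c1=4.
Step 2. [r4c2∈{2}] r4c2 has the single candidate 2 ⇒ r4c2=2.
Step 3. [r3c1∈{1}] r3c1's peers cover all but 1 ⇒ r3c1=1.
Step 4. [r1c1∈{2}] r1c1 has the single candidate 2. So r1c1=2.
Step 5. [r4c1∈{3}] r4c1 is down to just 3, so r4c1=3.
Step 6. [r1c4∈{4}] r1c4's peers cover all but 4, so r1c4=4.
Step 7. [r2c4∈{3}] r2c4's peers cover all but 3, so r2c4=3.

Answer: 2 3 1 4 / 4 1 2 3 / 1 4 3 2 / 3 2 4 1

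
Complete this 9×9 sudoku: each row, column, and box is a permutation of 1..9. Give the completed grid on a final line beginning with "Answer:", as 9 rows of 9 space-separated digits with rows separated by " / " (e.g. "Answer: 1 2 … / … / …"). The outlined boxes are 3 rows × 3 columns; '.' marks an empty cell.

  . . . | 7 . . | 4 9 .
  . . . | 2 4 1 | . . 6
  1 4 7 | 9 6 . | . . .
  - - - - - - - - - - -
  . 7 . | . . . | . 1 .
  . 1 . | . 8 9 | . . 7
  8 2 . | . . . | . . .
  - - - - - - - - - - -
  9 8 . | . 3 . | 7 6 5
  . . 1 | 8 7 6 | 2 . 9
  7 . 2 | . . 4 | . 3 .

Step 1. [r1c5∈{5}] r1c5 is down to just 5 ⇒ r1c5=5.
Step 2. [r9c4∈{1,5}] box 8 places 5 nowhere but r9c4. So r9c4=5.
Step 3. [r1c9∈{1,2,3,8}] in row 1, 1 fits only at r1c9, so r1c9=1.
Step 4. [r5c8∈{2,4,5}] 2 has one home in row 5: r5c8 ⇒ r5c8=2.
Step 5. [r7c3∈{4}] r7c3's peers cover all but 4 ⇒ r7c3=4.
Step 6. [r2c2∈{3,5,9}] across col 2, 9 lands solely at r2c2 ⇒ r2c2=9.
Step 7. [r9c9∈{8}] r9c9's peers cover all but 8, so r9c9=8.
Step 8. [r4c7∈{3,5,6,8,9}] in row 4, 8 fits only at r4c7, so r4c7=8.
Step 9. [r6c7∈{3,5,6,9}] col 7 places 9 nowhere but r6c7, so r6c7=9.
Step 10. [r5c7∈{3,5,6}] col 7 places 6 nowhere but r5c7, so r5c7=6.
Step 11. [r6c8∈{4,5}] r6c8 is the only open cell in box 6 admitting 5. So r6c8=5.
Step 12. [r4c6∈{2,3,5}] across col 6, 5 lands solely at r4c6 ⇒ r4c6=5.
Step 13. [r8c2∈{3,5}] 5 has one home in col 2: r8c2. So r8c2=5.
Step 14. [r1c2∈{3,6}] col 2 places 3 nowhere but r1c2. So r1c2=3.
Step 15. [r3c6∈{3,8}] box 2 places 3 nowhere but r3c6 ⇒ r3c6=3.
Step 16. [r2c1∈{5}] only 5 remains possible at r2c1, so r2c1=5.
Step 17. [r6c5∈{1}] r6c5's peers cover all but 1. So r6c5=1.
Step 18. [r8c1∈{3}] r8c1 is down to just 3, so r8c1=3.
Step 19. [r4c3∈{3,6,9}] in row 4, 9 fits only at r4c3, so r4c3=9.
Step 20. [r5c1∈{4}] r5c1 is down to just 4 ⇒ r5c1=4.
Step 21. [r4c1∈{6}] only 6 remains possible at r4c1. So r4c1=6.
Step 22. [r6c3∈{3}] only 3 remains possible at r6c3. So r6c3=3.
Step 23. [r6c9∈{4}] nothing but 4 survives at r6c9. So r6c9=4.
Step 24. [r2c3∈{8}] r2c3 has the single candidate 8 ⇒ r2c3=8.
Step 25. [r5c4∈{3}] r5c4 has the single candidate 3. So r5c4=3.
Step 26. [r2c8∈{7}] r2c8 has the single candidate 7 ⇒ r2c8=7.
Step 27. [r8c8∈{4}] r8c8 has the single candidate 4, so r8c8=4.
Step 28. [r4c4∈{4}] r4c4 is down to just 4, so r4c4=4.
Step 29. [r9c5∈{9}] r9c5 is down to just 9, so r9c5=9.
Step 30. [r5c3∈{5}] r5c3 is down to just 5, so r5c3=5.
Step 31. [r1c6∈{8}] nothing but 8 survives at r1c6 ⇒ r1c6=8.
Step 32. [r3c7∈{5}] r3c7's peers cover all but 5 ⇒ r3c7=5.
Step 33. [r1c1∈{2}] r1c1's peers cover all but 2, so r1c1=2.
Step 34. [r9c7∈{1}] r9c7 has the single candidate 1 ⇒ r9c7=1.
Step 35. [r1c3∈{6}] r1c3 has the single candidate 6 ⇒ r1c3=6.
Step 36. [r2c7∈{3}] nothing but 3 survives at r2c7. So r2c7=3.
Step 37. [r4c5∈{2}] r4c5 has the single candidate 2. So r4c5=2.
Step 38. [r4c9∈{3}] nothing but 3 survives at r4c9. So r4c9=3.
Step 39. [r6c4∈{6}] nothing but 6 survives at r6c4, so r6c4=6.
Step 40. [r6c6∈{7}] nothing but 7 survives at r6c6. So r6c6=7.
Step 41. [r7c6∈{2}] r7c6's peers cover all but 2. So r7c6=2.
Step 42. [r3c8∈{8}] r3c8 is down to just 8. So r3c8=8.
Step 43. [r3c9∈{2}] nothing but 2 survives at r3c9. So r3c9=2.
Step 44. [r7c4∈{1}] r7c4 is down to just 1. So r7c4=1.
Step 45. [r9c2∈{6}] r9c2 is down to just 6, so r9c2=6.

Answer: 2 3 6 7 5 8 4 9 1 / 5 9 8 2 4 1 3 7 6 / 1 4 7 9 6 3 5 8 2 / 6 7 9 4 2 5 8 1 3 / 4 1 5 3 8 9 6 2 7 / 8 2 3 6 1 7 9 5 4 / 9 8 4 1 3 2 7 6 5 / 3 5 1 8 7 6 2 4 9 / 7 6 2 5 9 4 1 3 8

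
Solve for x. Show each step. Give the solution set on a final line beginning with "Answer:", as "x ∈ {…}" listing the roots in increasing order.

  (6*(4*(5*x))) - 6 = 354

Step 1. [(6*(4*(5*x))) - 6 = 354] common factor 6 (LHS and 354) — divide through, so factor: (4*(5*x)) - 1 = 59.
Step 2. [(4*(5*x)) - 1 = 59] peel the -1: add 1 from each side. So sub: 4*(5*x) = 60.
Step 3. [4*(5*x) = 60] 4 out front; divide by 4. So div: 5*x = 15.
Step 4. [5*x = 15] 5 out front; divide by 5, so div: x = 3.

Answer: x ∈ {3}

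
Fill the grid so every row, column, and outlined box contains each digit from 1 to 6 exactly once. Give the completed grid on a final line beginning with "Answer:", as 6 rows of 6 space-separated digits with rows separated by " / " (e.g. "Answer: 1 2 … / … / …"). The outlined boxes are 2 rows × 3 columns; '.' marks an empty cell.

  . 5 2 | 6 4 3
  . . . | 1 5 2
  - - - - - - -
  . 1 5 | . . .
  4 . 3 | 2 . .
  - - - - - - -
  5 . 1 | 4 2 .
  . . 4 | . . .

Step 1. [r4c2∈{6}] r4c2's peers cover all but 6. So r4c2=6.
Step 2. [r6c1∈{2,3,6}] r6c1 is the only open cell in box 5 admitting 6, so r6c1=6.
Step 3. [r3c4∈{3}] only 3 remains possible at r3c4 ⇒ r3c4=3.
Step 4. [r4c6∈{1,5}] across row 4, 5 lands solely at r4c6, so r4c6=5.
Step 5. [r5c2∈{3}] nothing but 3 survives at r5c2. So r5c2=3.
Step 6. [r6c6∈{1}] nothing but 1 survives at r6c6 ⇒ r6c6=1.
Step 7. [r3c5∈{6}] r3c5 has the single candidate 6, so r3c5=6.
Step 8. [r6c2∈{2}] r6c2 is down to just 2 ⇒ r6c2=2.
Step 9. [r2c2∈{4}] nothing but 4 survives at r2c2, so r2c2=4.
Step 10. [r1c1∈{1}] only 1 remains possible at r1c1. So r1c1=1.
Step 11. [r5c6∈{6}] only 6 remains possible at r5c6. So r5c6=6.
Step 12. [r3c1∈{2}] only 2 remains possible at r3c1, so r3c1=2.
Step 13. [r6c5∈{3}] only 3 remains possible at r6c5 ⇒ r6c5=3.
Step 14. [r2c3∈{6}] r2c3 has the single candidate 6 ⇒ r2c3=6.
Step 15. [r3c6∈{4}] r3c6's peers cover all but 4, so r3c6=4.
Step 16. [r4c5∈{1}] only 1 remains possible at r4c5. So r4c5=1.
Step 17. [r2c1∈{3}] only 3 remains possible at r2c1. So r2c1=3.
Step 18. [r6c4∈{5}] r6c4's peers cover all but 5 ⇒ r6c4=5.

Answer: 1 5 2 6 4 3 / 3 4 6 1 5 2 / 2 1 5 3 6 4 / 4 6 3 2 1 5 / 5 3 1 4 2 6 / 6 2 4 5 3 1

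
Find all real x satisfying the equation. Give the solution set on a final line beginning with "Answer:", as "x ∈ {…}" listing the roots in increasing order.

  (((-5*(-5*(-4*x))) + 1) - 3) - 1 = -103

Step 1. [(((-5*(-5*(-4*x))) + 1) - 3) - 1 = -103] peel the -1: add 1 from each side. So sub: ((-5*(-5*(-4*x))) + 1) - 3 = -102.
Step 2. [((-5*(-5*(-4*x))) + 1) - 3 = -102] 3 comes off first (add 3), so sub: (-5*(-5*(-4*x))) + 1 = -99.
Step 3. [(-5*(-5*(-4*x))) + 1 = -99] subtract 1: x sits inside (… + 1), so sub: -5*(-5*(-4*x)) = -100.
Step 4. [-5*(-5*(-4*x)) = -100] LHS = -5·(…); ÷-5 both sides, so div: -5*(-4*x) = 20.
Step 5. [-5*(-4*x) = 20] -5 out front; divide by -5 ⇒ div: -4*x = -4.
Step 6. [-4*x = -4] LHS = -4·(…); ÷-4 both sides, so div: x = 1.

Answer: x ∈ {1}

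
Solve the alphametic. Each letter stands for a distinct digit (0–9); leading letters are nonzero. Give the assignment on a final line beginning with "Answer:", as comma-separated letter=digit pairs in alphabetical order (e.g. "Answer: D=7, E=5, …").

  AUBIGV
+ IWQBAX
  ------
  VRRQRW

Step 1. [col 1: V + X ≡ W (mod 10)] column 1 (V + X ≡ W (mod 10), carry-in 0) doesn't pin V yet; pick V=7 and continue, so V=7.
Step 2. [col 1: V + X ≡ W (mod 10)] X=9 is one option consistent with column 1 (V + X ≡ W (mod 10), carry-in 0) — take it ⇒ X=9.
Step 3. [col 1: V + X ≡ W (mod 10)] column 1 reads V+X+carry(0)=W with V=7, X=9; with digits 7,9 already taken and all letters distinct, the only value for W is 6, so W=6.
Step 4. [col 2: G + A ≡ R (mod 10)] several values work for A in column 2 (G + A ≡ R (mod 10), carry-in 1); try A=4, so A=4.
Step 5. [col 2: G + A ≡ R (mod 10)] several values work for G in column 2 (G + A ≡ R (mod 10), carry-in 1); try G=5, so G=5.
Step 6. [col 2: G + A ≡ R (mod 10)] from column 2 (G=5, A=4, carry-in 1, digits 4,5,6,7,9 already taken and all letters distinct): R must equal 0, so R=0.
Step 7. [col 3: I + B ≡ Q (mod 10)] column 3 (I + B ≡ Q (mod 10), carry-in 1) doesn't pin Q yet; pick Q=1 and continue. So Q=1.
Step 8. [col 3: I + B ≡ Q (mod 10)] no forcing yet in column 3 (carry-in 1); I=2 is free and consistent — try it ⇒ I=2.
Step 9. [col 3: I + B ≡ Q (mod 10)] column 3: given I=2, Q=1, carry-in 1, and digits 0,1,2,4,5,6,7,9 already taken and all letters distinct, I+B≡Q (mod 10) forces B=8 ⇒ B=8.
Step 10. [col 5: U + W ≡ R (mod 10)] in column 5 we have U+W≡R with carry-in 1; given W=6, R=0 and digits 0,1,2,4,5,6,7,8,9 already taken and all letters distinct, that pins U to 3. So U=3.

Answer: A=4, B=8, G=5, I=2, Q=1, R=0, U=3, V=7, W=6, X=9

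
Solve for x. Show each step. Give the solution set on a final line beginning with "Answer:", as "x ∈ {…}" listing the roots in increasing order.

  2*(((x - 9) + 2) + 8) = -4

Step 1. [2*(((x - 9) + 2) + 8) = -4] 2·(inner) — divide through by 2 ⇒ div: ((x - 9) + 2) + 8 = -2.
Step 2. [((x - 9) + 2) + 8 = -2] subtract 8: x sits inside (… + 8) ⇒ sub: (x - 9) + 2 = -10.
Step 3. [(x - 9) + 2 = -10] +2 is outermost — subtract 2 both sides. So sub: x - 9 = -12.
Step 4. [x - 9 = -12] peel the -9: add 9 from each side ⇒ sub: x = -3.

Answer: x ∈ {-3}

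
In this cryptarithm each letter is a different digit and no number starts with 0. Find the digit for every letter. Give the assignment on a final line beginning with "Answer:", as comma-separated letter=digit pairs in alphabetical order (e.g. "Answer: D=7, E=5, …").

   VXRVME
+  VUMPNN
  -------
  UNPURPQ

Step 1. [col 1: E + N ≡ Q (mod 10)] several values work for N in column 1 (E + N ≡ Q (mod 10), carry-in 0); try N=6 ⇒ N=6.
Step 2. [col 1: E + N ≡ Q (mod 10)] Q=5 is one option consistent with column 1 (E + N ≡ Q (mod 10), carry-in 0) — take it, so Q=5.
Step 3. [U] the sum has 7 digits but both addends have 6; that extra leading digit U is the final carry, namely 1, so U=1.
Step 4. [col 1: E + N ≡ Q (mod 10)] column 1: given N=6, Q=5, carry-in 0, and digits 1,5,6 already taken and all letters distinct, E+N≡Q (mod 10) forces E=9. So E=9.
Step 5. [col 2: M + N ≡ P (mod 10)] column 2 (M + N ≡ P (mod 10), carry-in 1) doesn't pin P yet; pick P=4 and continue. So P=4.
Step 6. [col 2: M + N ≡ P (mod 10)] column 2: given N=6, P=4, carry-in 1, and digits 1,4,5,6,9 already taken and all letters distinct, M+N≡P (mod 10) forces M=7, so M=7.
Step 7. [col 3: V + P ≡ R (mod 10)] R=3 is one option consistent with column 3 (V + P ≡ R (mod 10), carry-in 1) — take it. So R=3.
Step 8. [col 3: V + P ≡ R (mod 10)] from column 3 (P=4, R=3, carry-in 1, digits 1,3,4,5,6,7,9 already taken and all letters distinct): V must equal 8 ⇒ V=8.
Step 9. [col 5: X + U ≡ P (mod 10)] column 5: given U=1, P=4, carry-in 1, and digits 1,3,4,5,6,7,8,9 already taken and all letters distinct, X+U≡P (mod 10) forces X=2. So X=2.

Answer: E=9, M=7, N=6, P=4, Q=5, R=3, U=1, V=8, X=2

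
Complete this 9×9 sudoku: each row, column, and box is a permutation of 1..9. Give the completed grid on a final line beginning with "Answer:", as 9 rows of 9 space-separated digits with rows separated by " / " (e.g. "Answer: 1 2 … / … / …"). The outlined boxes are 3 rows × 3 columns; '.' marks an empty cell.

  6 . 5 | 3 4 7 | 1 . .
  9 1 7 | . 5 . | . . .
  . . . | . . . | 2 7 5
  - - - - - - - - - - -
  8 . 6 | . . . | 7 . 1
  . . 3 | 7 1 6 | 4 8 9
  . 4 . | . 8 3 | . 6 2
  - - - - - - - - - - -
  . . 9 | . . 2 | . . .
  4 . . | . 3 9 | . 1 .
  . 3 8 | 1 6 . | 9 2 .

Step 1. [r6c7∈{5}] r6c7's peers cover all but 5 ⇒ r6c7=5.
Step 2. [r7c8∈{3,4,5}] across col 8, 5 lands solely at r7c8 ⇒ r7c8=5.
Step 3. [r1c9∈{8}] nothing but 8 survives at r1c9 ⇒ r1c9=8.
Step 4. [r4c2∈{2,5,9}] across col 2, 9 lands solely at r4c2 ⇒ r4c2=9.
Step 5. [r2c4∈{2,6,8}] in row 2, 2 fits only at r2c4. So r2c4=2.
Step 6. [r6c1∈{1,7}] 7 has one home in row 6: r6c1, so r6c1=7.
Step 7. [r9c1∈{5}] r9c1 has the single candidate 5, so r9c1=5.
Step 8. [r9c9∈{4,7}] row 9 places 7 nowhere but r9c9. So r9c9=7.
Step 9. [r8c9∈{6}] nothing but 6 survives at r8c9. So r8c9=6.
Step 10. [r7c9∈{3,4}] 4 has one home in box 9: r7c9. So r7c9=4.
Step 11. [r7c4∈{8}] r7c4 has the single candidate 8 ⇒ r7c4=8.
Step 12. [r2c9∈{3}] only 3 remains possible at r2c9, so r2c9=3.
Step 13. [r1c2∈{2}] r1c2 has the single candidate 2. So r1c2=2.
Step 14. [r4c6∈{4,5}] across col 6, 5 lands solely at r4c6, so r4c6=5.
Step 15. [r3c6∈{1,8}] r3c6 is the only open cell in row 3 admitting 1. So r3c6=1.
Step 16. [r7c2∈{6,7}] row 7 places 6 nowhere but r7c2, so r7c2=6.
Step 17. [r3c5∈{9}] r3c5's peers cover all but 9 ⇒ r3c5=9.
Step 18. [r2c6∈{8}] r2c6 is down to just 8, so r2c6=8.
Step 19. [r2c8∈{4}] nothing but 4 survives at r2c8 ⇒ r2c8=4.
Step 20. [r6c3∈{1}] r6c3 has the single candidate 1, so r6c3=1.
Step 21. [r2c7∈{6}] r2c7 has the single candidate 6, so r2c7=6.
Step 22. [r3c2∈{8}] nothing but 8 survives at r3c2, so r3c2=8.
Step 23. [r8c2∈{7}] only 7 remains possible at r8c2, so r8c2=7.
Step 24. [r4c8∈{3}] nothing but 3 survives at r4c8, so r4c8=3.
Step 25. [r3c4∈{6}] only 6 remains possible at r3c4, so r3c4=6.
Step 26. [r3c1∈{3}] only 3 remains possible at r3c1. So r3c1=3.
Step 27. [r8c7∈{8}] nothing but 8 survives at r8c7. So r8c7=8.
Step 28. [r5c2∈{5}] r5c2 is down to just 5 ⇒ r5c2=5.
Step 29. [r8c3∈{2}] r8c3's peers cover all but 2 ⇒ r8c3=2.
Step 30. [r6c4∈{9}] r6c4's peers cover all but 9 ⇒ r6c4=9.
Step 31. [r8c4∈{5}] r8c4 is down to just 5 ⇒ r8c4=5.
Step 32. [r1c8∈{9}] only 9 remains possible at r1c8, so r1c8=9.
Step 33. [r7c7∈{3}] r7c7 is down to just 3, so r7c7=3.
Step 34. [r7c5∈{7}] r7c5 is down to just 7, so r7c5=7.
Step 35. [r7c1∈{1}] r7c1 is down to just 1, so r7c1=1.
Step 36. [r4c5∈{2}] r4c5 is down to just 2. So r4c5=2.
Step 37. [r3c3∈{4}] r3c3 has the single candidate 4 ⇒ r3c3=4.
Step 38. [r4c4∈{4}] r4c4 has the single candidate 4 ⇒ r4c4=4.
Step 39. [r9c6∈{4}] nothing but 4 survives at r9c6, so r9c6=4.
Step 40. [r5c1∈{2}] r5c1's peers cover all but 2. So r5c1=2.

Answer: 6 2 5 3 4 7 1 9 8 / 9 1 7 2 5 8 6 4 3 / 3 8 4 6 9 1 2 7 5 / 8 9 6 4 2 5 7 3 1 / 2 5 3 7 1 6 4 8 9 / 7 4 1 9 8 3 5 6 2 / 1 6 9 8 7 2 3 5 4 / 4 7 2 5 3 9 8 1 6 / 5 3 8 1 6 4 9 2 7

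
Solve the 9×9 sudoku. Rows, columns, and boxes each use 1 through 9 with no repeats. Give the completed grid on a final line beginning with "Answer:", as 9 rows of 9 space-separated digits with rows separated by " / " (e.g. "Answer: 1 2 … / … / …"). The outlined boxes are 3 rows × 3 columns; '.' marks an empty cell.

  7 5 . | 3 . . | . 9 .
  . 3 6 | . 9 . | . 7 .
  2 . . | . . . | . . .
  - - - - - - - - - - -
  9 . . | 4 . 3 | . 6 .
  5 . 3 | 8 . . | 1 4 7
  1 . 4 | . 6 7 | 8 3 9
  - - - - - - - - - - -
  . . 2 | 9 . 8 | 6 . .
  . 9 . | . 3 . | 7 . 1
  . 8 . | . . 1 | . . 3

Step 1. [r3c8∈{1,5,8}] 1 has one home in col 8: r3c8 ⇒ r3c8=1.
Step 2. [r3c2∈{4}] only 4 remains possible at r3c2, so r3c2=4.
Step 3. [r5c5∈{2}] r5c5's peers cover all but 2. So r5c5=2.
Step 4. [r6c4∈{5}] r6c4's peers cover all but 5 ⇒ r6c4=5.
Step 5. [r7c8∈{5}] nothing but 5 survives at r7c8. So r7c8=5.
Step 6. [r7c9∈{4}] r7c9's peers cover all but 4 ⇒ r7c9=4.
Step 7. [r7c5∈{7}] r7c5 has the single candidate 7 ⇒ r7c5=7.
Step 8. [r4c3∈{7,8}] row 4 places 8 nowhere but r4c3, so r4c3=8.
Step 9. [r9c8∈{2}] r9c8 is down to just 2. So r9c8=2.
Step 10. [r9c4∈{6}] only 6 remains possible at r9c4. So r9c4=6.
Step 11. [r2c4∈{1,2}] 1 has one home in row 2: r2c4. So r2c4=1.
Step 12. [r9c1∈{4}] only 4 remains possible at r9c1, so r9c1=4.
Step 13. [r1c5∈{4,8}] col 5 places 4 nowhere but r1c5, so r1c5=4.
Step 14. [r1c7∈{2}] nothing but 2 survives at r1c7, so r1c7=2.
Step 15. [r9c5∈{5}] only 5 remains possible at r9c5, so r9c5=5.
Step 16. [r4c7∈{5}] only 5 remains possible at r4c7 ⇒ r4c7=5.
Step 17. [r1c9∈{6,8}] 8 has one home in row 1: r1c9, so r1c9=8.
Step 18. [r2c9∈{5}] only 5 remains possible at r2c9 ⇒ r2c9=5.
Step 19. [r2c6∈{2}] nothing but 2 survives at r2c6 ⇒ r2c6=2.
Step 20. [r4c9∈{2}] r4c9 has the single candidate 2 ⇒ r4c9=2.
Step 21. [r3c9∈{6}] nothing but 6 survives at r3c9 ⇒ r3c9=6.
Step 22. [r5c6∈{9}] r5c6 has the single candidate 9, so r5c6=9.
Step 23. [r8c3∈{5}] r8c3 has the single candidate 5, so r8c3=5.
Step 24. [r8c8∈{8}] r8c8 is down to just 8. So r8c8=8.
Step 25. [r8c4∈{2}] r8c4 has the single candidate 2 ⇒ r8c4=2.
Step 26. [r7c1∈{3}] only 3 remains possible at r7c1 ⇒ r7c1=3.
Step 27. [r3c6∈{5}] r3c6 has the single candidate 5, so r3c6=5.
Step 28. [r1c3∈{1}] r1c3 is down to just 1. So r1c3=1.
Step 29. [r2c1∈{8}] nothing but 8 survives at r2c1 ⇒ r2c1=8.
Step 30. [r6c2∈{2}] r6c2 is down to just 2, so r6c2=2.
Step 31. [r7c2∈{1}] nothing but 1 survives at r7c2 ⇒ r7c2=1.
Step 32. [r8c6∈{4}] only 4 remains possible at r8c6 ⇒ r8c6=4.
Step 33. [r4c2∈{7}] r4c2 is down to just 7. So r4c2=7.
Step 34. [r9c3∈{7}] r9c3's peers cover all but 7, so r9c3=7.
Step 35. [r3c4∈{7}] r3c4 is down to just 7. So r3c4=7.
Step 36. [r9c7∈{9}] nothing but 9 survives at r9c7, so r9c7=9.
Step 37. [r2c7∈{4}] r2c7's peers cover all but 4 ⇒ r2c7=4.
Step 38. [r3c7∈{3}] r3c7 has the single candidate 3 ⇒ r3c7=3.
Step 39. [r1c6∈{6}] r1c6 is down to just 6. So r1c6=6.
Step 40. [r5c2∈{6}] nothing but 6 survives at r5c2. So r5c2=6.
Step 41. [r4c5∈{1}] r4c5 is down to just 1. So r4c5=1.
Step 42. [r3c5∈{8}] r3c5 has the single candidate 8. So r3c5=8.
Step 43. [r3c3∈{9}] r3c3 is down to just 9. So r3c3=9.
Step 44. [r8c1∈{6}] nothing but 6 survives at r8c1 ⇒ r8c1=6.

Answer: 7 5 1 3 4 6 2 9 8 / 8 3 6 1 9 2 4 7 5 / 2 4 9 7 8 5 3 1 6 / 9 7 8 4 1 3 5 6 2 / 5 6 3 8 2 9 1 4 7 / 1 2 4 5 6 7 8 3 9 / 3 1 2 9 7 8 6 5 4 / 6 9 5 2 3 4 7 8 1 / 4 8 7 6 5 1 9 2 3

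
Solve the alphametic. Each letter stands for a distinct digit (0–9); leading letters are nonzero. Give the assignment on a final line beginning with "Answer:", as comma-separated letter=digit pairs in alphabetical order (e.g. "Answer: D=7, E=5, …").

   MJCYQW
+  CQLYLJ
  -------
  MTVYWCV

Step 1. [M] M is the leading digit of a 7-digit sum of two 6-digit numbers; the final carry is exactly 1, so M=1.
Step 2. [col 1: W + J ≡ V (mod 10)] no forcing yet in column 1 (carry-in 0); V=8 is free and consistent — try it. So V=8.
Step 3. [col 1: W + J ≡ V (mod 10)] several values work for W in column 1 (W + J ≡ V (mod 10), carry-in 0); try W=6 ⇒ W=6.
Step 4. [col 1: W + J ≡ V (mod 10)] in column 1 we have W+J≡V with carry-in 0; given W=6, V=8 and digits 1,6,8 already taken and all letters distinct, that pins J to 2 ⇒ J=2.
Step 5. [col 2: Q + L ≡ C (mod 10)] no forcing yet in column 2 (carry-in 0); C=9 is free and consistent — try it ⇒ C=9.
Step 6. [col 2: Q + L ≡ C (mod 10)] no forcing yet in column 2 (carry-in 0); Q=5 is free and consistent — try it ⇒ Q=5.
Step 7. [col 2: Q + L ≡ C (mod 10)] column 2 reads Q+L+carry(0)=C with Q=5, C=9; with digits 1,2,5,6,8,9 already taken and all letters distinct, the only value for L is 4 ⇒ L=4.
Step 8. [col 3: Y + Y ≡ W (mod 10)] in column 3 we have Y+Y≡W with carry-in 0; given W=6 and digits 1,2,4,5,6,8,9 already taken and all letters distinct, that pins Y to 3. So Y=3.
Step 9. [col 6: M + C ≡ T (mod 10)] column 6 reads M+C+carry(0)=T with M=1, C=9; with digits 1,2,3,4,5,6,8,9 already taken and all letters distinct, the only value for T is 0 ⇒ T=0.

Answer: C=9, J=2, L=4, M=1, Q=5, T=0, V=8, W=6, Y=3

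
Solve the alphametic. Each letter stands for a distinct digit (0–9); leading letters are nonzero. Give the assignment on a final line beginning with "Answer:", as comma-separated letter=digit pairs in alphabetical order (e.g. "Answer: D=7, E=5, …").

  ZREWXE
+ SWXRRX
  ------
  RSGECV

Step 1. [col 1: E + X ≡ V (mod 10)] several values work for X in column 1 (E + X ≡ V (mod 10), carry-in 0); try X=6, so X=6.
Step 2. [col 1: E + X ≡ V (mod 10)] several values work for E in column 1 (E + X ≡ V (mod 10), carry-in 0); try E=2 ⇒ E=2.
Step 3. [col 1: E + X ≡ V (mod 10)] from column 1 (E=2, X=6, carry-in 0, digits 2,6 already taken and all letters distinct): V must equal 8. So V=8.
Step 4. [col 2: X + R ≡ C (mod 10)] no forcing yet in column 2 (carry-in 0); R=7 is free and consistent — try it. So R=7.
Step 5. [col 2: X + R ≡ C (mod 10)] from column 2 (X=6, R=7, carry-in 0, digits 2,6,7,8 already taken and all letters distinct): C must equal 3, so C=3.
Step 6. [col 3: W + R ≡ E (mod 10)] column 3 reads W+R+carry(1)=E with R=7, E=2; with digits 2,3,6,7,8 already taken and all letters distinct, the only value for W is 4. So W=4.
Step 7. [col 4: E + X ≡ G (mod 10)] from column 4 (E=2, X=6, carry-in 1, digits 2,3,4,6,7,8 already taken and all letters distinct): G must equal 9 ⇒ G=9.
Step 8. [col 5: R + W ≡ S (mod 10)] from column 5 (R=7, W=4, carry-in 0, digits 2,3,4,6,7,8,9 already taken and all letters distinct): S must equal 1. So S=1.
Step 9. [col 6: Z + S ≡ R (mod 10)] in column 6 we have Z+S≡R with carry-in 1; given S=1, R=7 and digits 1,2,3,4,6,7,8,9 already taken and all letters distinct, that pins Z to 5 ⇒ Z=5.

Answer: C=3, E=2, G=9, R=7, S=1, V=8, W=4, X=6, Z=5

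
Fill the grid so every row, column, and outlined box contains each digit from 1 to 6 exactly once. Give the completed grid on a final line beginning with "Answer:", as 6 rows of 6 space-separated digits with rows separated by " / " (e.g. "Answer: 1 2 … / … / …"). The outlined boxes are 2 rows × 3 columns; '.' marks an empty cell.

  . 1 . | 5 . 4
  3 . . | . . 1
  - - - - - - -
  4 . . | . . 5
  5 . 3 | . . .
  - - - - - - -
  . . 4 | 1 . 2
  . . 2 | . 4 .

Step 1. [r4c6∈{6}] nothing but 6 survives at r4c6, so r4c6=6.
Step 2. [r1c3∈{6}] r1c3 is down to just 6, so r1c3=6.
Step 3. [r6c2∈{3,5,6}] r6c2 is the only open cell in row 6 admitting 5, so r6c2=5.
Step 4. [r4c2∈{2}] nothing but 2 survives at r4c2. So r4c2=2.
Step 5. [r5c1∈{6}] r5c1's peers cover all but 6, so r5c1=6.
Step 6. [r1c5∈{2,3}] row 1 places 3 nowhere but r1c5, so r1c5=3.
Step 7. [r2c5∈{2,6}] 6 has one home in col 5: r2c5. So r2c5=6.
Step 8. [r3c5∈{1,2}] in col 5, 2 fits only at r3c5 ⇒ r3c5=2.
Step 9. [r6c6∈{3}] only 3 remains possible at r6c6, so r6c6=3.
Step 10. [r3c2∈{6}] r3c2 is down to just 6. So r3c2=6.
Step 11. [r2c2∈{4}] nothing but 4 survives at r2c2, so r2c2=4.
Step 12. [r4c5∈{1}] r4c5 has the single candidate 1. So r4c5=1.
Step 13. [r2c3∈{5}] r2c3's peers cover all but 5. So r2c3=5.
Step 14. [r2c4∈{2}] only 2 remains possible at r2c4 ⇒ r2c4=2.
Step 15. [r5c2∈{3}] r5c2's peers cover all but 3. So r5c2=3.
Step 16. [r6c1∈{1}] r6c1's peers cover all but 1. So r6c1=1.
Step 17. [r3c4∈{3}] r3c4's peers cover all but 3 ⇒ r3c4=3.
Step 18. [r4c4∈{4}] r4c4's peers cover all but 4, so r4c4=4.
Step 19. [r3c3∈{1}] r3c3 is down to just 1 ⇒ r3c3=1.
Step 20. [r6c4∈{6}] nothing but 6 survives at r6c4. So r6c4=6.
Step 21. [r1c1∈{2}] r1c1's peers cover all but 2. So r1c1=2.
Step 22. [r5c5∈{5}] nothing but 5 survives at r5c5. So r5c5=5.

Answer: 2 1 6 5 3 4 / 3 4 5 2 6 1 / 4 6 1 3 2 5 / 5 2 3 4 1 6 / 6 3 4 1 5 2 / 1 5 2 6 4 3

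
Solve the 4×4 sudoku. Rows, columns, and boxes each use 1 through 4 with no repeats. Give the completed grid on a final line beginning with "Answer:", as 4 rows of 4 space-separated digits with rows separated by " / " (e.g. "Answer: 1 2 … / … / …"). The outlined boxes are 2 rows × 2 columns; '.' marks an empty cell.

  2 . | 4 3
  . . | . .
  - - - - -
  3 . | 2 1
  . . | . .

Step 1. [r1c2∈{1}] r1c2 is down to just 1 ⇒ r1c2=1.
Step 2. [r3c2∈{4}] r3c2's peers cover all but 4, so r3c2=4.
Step 3. [r2c3∈{1}] only 1 remains possible at r2c3, so r2c3=1.
Step 4. [r2c1∈{4}] only 4 remains possible at r2c1 ⇒ r2c1=4.
Step 5. [r4c4∈{4}] only 4 remains possible at r4c4 ⇒ r4c4=4.
Step 6. [r4c1∈{1}] r4c1 has the single candidate 1, so r4c1=1.
Step 7. [r4c3∈{3}] only 3 remains possible at r4c3 ⇒ r4c3=3.
Step 8. [r4c2∈{2}] r4c2 is down to just 2. So r4c2=2.
Step 9. [r2c2∈{3}] only 3 remains possible at r2c2, so r2c2=3.
Step 10. [r2c4∈{2}] nothing but 2 survives at r2c4 ⇒ r2c4=2.

Answer: 2 1 4 3 / 4 3 1 2 / 3 4 2 1 / 1 2 3 4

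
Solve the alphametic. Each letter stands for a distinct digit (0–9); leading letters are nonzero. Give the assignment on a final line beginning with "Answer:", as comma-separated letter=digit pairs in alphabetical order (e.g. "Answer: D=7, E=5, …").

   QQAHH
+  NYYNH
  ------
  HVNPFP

Step 1. [col 1: H + H ≡ P (mod 10)] no forcing yet in column 1 (carry-in 0); H=1 is free and consistent — try it, so H=1.
Step 2. [col 1: H + H ≡ P (mod 10)] in column 1 we have H+H≡P with carry-in 0; given H=1 and digits 1 already taken and all letters distinct, that pins P to 2, so P=2.
Step 3. [col 2: H + N ≡ F (mod 10)] no forcing yet in column 2 (carry-in 0); N=9 is free and consistent — try it. So N=9.
Step 4. [col 2: H + N ≡ F (mod 10)] column 2: given H=1, N=9, carry-in 0, and digits 1,2,9 already taken and all letters distinct, H+N≡F (mod 10) forces F=0 ⇒ F=0.
Step 5. [col 3: A + Y ≡ P (mod 10)] A=8 is one option consistent with column 3 (A + Y ≡ P (mod 10), carry-in 1) — take it. So A=8.
Step 6. [col 3: A + Y ≡ P (mod 10)] column 3: given A=8, P=2, carry-in 1, and digits 0,1,2,8,9 already taken and all letters distinct, A+Y≡P (mod 10) forces Y=3 ⇒ Y=3.
Step 7. [col 4: Q + Y ≡ N (mod 10)] from column 4 (Y=3, N=9, carry-in 1, digits 0,1,2,3,8,9 already taken and all letters distinct): Q must equal 5 ⇒ Q=5.
Step 8. [col 5: Q + N ≡ V (mod 10)] column 5: given Q=5, N=9, carry-in 0, and digits 0,1,2,3,5,8,9 already taken and all letters distinct, Q+N≡V (mod 10) forces V=4. So V=4.

Answer: A=8, F=0, H=1, N=9, P=2, Q=5, V=4, Y=3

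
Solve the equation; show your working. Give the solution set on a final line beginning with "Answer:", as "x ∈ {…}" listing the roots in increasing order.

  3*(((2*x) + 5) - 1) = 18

Step 1. [3*(((2*x) + 5) - 1) = 18] 3·(inner) — divide through by 3. So div: ((2*x) + 5) - 1 = 6.
Step 2. [((2*x) + 5) - 1 = 6] the outer -1 inverts by adding 1, so sub: (2*x) + 5 = 7.
Step 3. [(2*x) + 5 = 7] peel the +5: subtract 5 from each side. So sub: 2*x = 2.
Step 4. [2*x = 2] 2·(inner) — divide through by 2, so div: x = 1.

Answer: x ∈ {1}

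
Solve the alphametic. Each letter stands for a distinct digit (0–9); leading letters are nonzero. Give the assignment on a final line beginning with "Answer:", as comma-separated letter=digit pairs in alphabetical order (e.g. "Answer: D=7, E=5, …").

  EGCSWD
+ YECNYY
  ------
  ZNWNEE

Step 1. [col 1: D + Y ≡ E (mod 10)] no forcing yet in column 1 (carry-in 0); Y=7 is free and consistent — try it, so Y=7.
Step 2. [col 1: D + Y ≡ E (mod 10)] E=1 is one option consistent with column 1 (D + Y ≡ E (mod 10), carry-in 0) — take it, so E=1.
Step 3. [col 1: D + Y ≡ E (mod 10)] from column 1 (Y=7, E=1, carry-in 0, digits 1,7 already taken and all letters distinct): D must equal 4. So D=4.
Step 4. [col 2: W + Y ≡ E (mod 10)] from column 2 (Y=7, E=1, carry-in 1, digits 1,4,7 already taken and all letters distinct): W must equal 3. So W=3.
Step 5. [col 3: S + N ≡ N (mod 10)] column 3: given nothing yet, carry-in 1, and digits 1,3,4,7 already taken and all letters distinct, S+N≡N (mod 10) forces S=9 ⇒ S=9.
Step 6. [col 3: S + N ≡ N (mod 10)] several values work for N in column 3 (S + N ≡ N (mod 10), carry-in 1); try N=2, so N=2.
Step 7. [col 4: C + C ≡ W (mod 10)] from column 4 (W=3, carry-in 1, digits 1,2,3,4,7,9 already taken and all letters distinct): C must equal 6 ⇒ C=6.
Step 8. [col 5: G + E ≡ N (mod 10)] column 5: given E=1, N=2, carry-in 1, and digits 1,2,3,4,6,7,9 already taken and all letters distinct, G+E≡N (mod 10) forces G=0 ⇒ G=0.
Step 9. [col 6: E + Y ≡ Z (mod 10)] column 6: given E=1, Y=7, carry-in 0, and digits 0,1,2,3,4,6,7,9 already taken and all letters distinct, E+Y≡Z (mod 10) forces Z=8. So Z=8.

Answer: C=6, D=4, E=1, G=0, N=2, S=9, W=3, Y=7, Z=8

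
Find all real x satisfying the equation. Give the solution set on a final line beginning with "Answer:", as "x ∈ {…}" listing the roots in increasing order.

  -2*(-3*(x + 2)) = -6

Step 1. [-2*(-3*(x + 2)) = -6] divide by the outer -2, so div: -3*(x + 2) = 3.
Step 2. [-3*(x + 2) = 3] LHS = -3·(…); ÷-3 both sides. So div: x + 2 = -1.
Step 3. [x + 2 = -1] +2 is outermost — subtract 2 both sides. So sub: x = -3.

Answer: x ∈ {-3}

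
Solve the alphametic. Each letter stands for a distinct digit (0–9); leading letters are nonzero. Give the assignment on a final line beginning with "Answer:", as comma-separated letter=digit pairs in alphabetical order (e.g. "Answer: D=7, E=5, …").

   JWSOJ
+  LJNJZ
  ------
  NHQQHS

Step 1. [col 1: J + Z ≡ S (mod 10)] column 1 (J + Z ≡ S (mod 10), carry-in 0) doesn't pin J yet; pick J=5 and continue, so J=5.
Step 2. [col 1: J + Z ≡ S (mod 10)] column 1 (J + Z ≡ S (mod 10), carry-in 0) doesn't pin Z yet; pick Z=3 and continue ⇒ Z=3.
Step 3. [col 1: J + Z ≡ S (mod 10)] column 1: given J=5, Z=3, carry-in 0, and digits 3,5 already taken and all letters distinct, J+Z≡S (mod 10) forces S=8, so S=8.
Step 4. [N] adding two 5-digit numbers gives at most 5+1 digits, and here it does — N is that final carry and must be 1, so N=1.
Step 5. [col 2: O + J ≡ H (mod 10)] no forcing yet in column 2 (carry-in 0); O=7 is free and consistent — try it, so O=7.
Step 6. [col 2: O + J ≡ H (mod 10)] from column 2 (O=7, J=5, carry-in 0, digits 1,3,5,7,8 already taken and all letters distinct): H must equal 2. So H=2.
Step 7. [col 3: S + N ≡ Q (mod 10)] column 3: given S=8, N=1, carry-in 1, and digits 1,2,3,5,7,8 already taken and all letters distinct, S+N≡Q (mod 10) forces Q=0, so Q=0.
Step 8. [col 4: W + J ≡ Q (mod 10)] from column 4 (J=5, Q=0, carry-in 1, digits 0,1,2,3,5,7,8 already taken and all letters distinct): W must equal 4, so W=4.
Step 9. [col 5: J + L ≡ H (mod 10)] in column 5 we have J+L≡H with carry-in 1; given J=5, H=2 and digits 0,1,2,3,4,5,7,8 already taken and all letters distinct, that pins L to 6. So L=6.

Answer: H=2, J=5, L=6, N=1, O=7, Q=0, S=8, W=4, Z=3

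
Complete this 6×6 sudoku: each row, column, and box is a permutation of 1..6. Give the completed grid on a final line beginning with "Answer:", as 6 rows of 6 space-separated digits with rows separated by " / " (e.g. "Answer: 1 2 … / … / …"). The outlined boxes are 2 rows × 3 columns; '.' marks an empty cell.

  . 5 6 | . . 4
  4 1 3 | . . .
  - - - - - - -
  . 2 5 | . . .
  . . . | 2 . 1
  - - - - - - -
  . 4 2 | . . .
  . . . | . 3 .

Step 1. [r5c1∈{1,3,5,6}] 3 has one home in row 5: r5c1, so r5c1=3.
Step 2. [r4c5∈{4,5,6}] 5 has one home in row 4: r4c5, so r4c5=5.
Step 3. [r6c2∈{6}] nothing but 6 survives at r6c2. So r6c2=6.
Step 4. [r6c4∈{1,4,5}] r6c4 is the only open cell in row 6 admitting 4, so r6c4=4.
Step 5. [r6c6∈{2,5}] in row 6, 2 fits only at r6c6. So r6c6=2.
Step 6. [r3c6∈{3,6}] col 6 places 3 nowhere but r3c6. So r3c6=3.
Step 7. [r3c4∈{6}] r3c4 is down to just 6, so r3c4=6.
Step 8. [r2c4∈{5}] r2c4's peers cover all but 5 ⇒ r2c4=5.
Step 9. [r2c6∈{6}] only 6 remains possible at r2c6, so r2c6=6.
Step 10. [r5c4∈{1}] r5c4 has the single candidate 1. So r5c4=1.
Step 11. [r2c5∈{2}] r2c5 is down to just 2 ⇒ r2c5=2.
Step 12. [r3c1∈{1}] r3c1 is down to just 1, so r3c1=1.
Step 13. [r5c5∈{6}] nothing but 6 survives at r5c5, so r5c5=6.
Step 14. [r1c4∈{3}] only 3 remains possible at r1c4. So r1c4=3.
Step 15. [r5c6∈{5}] r5c6 has the single candidate 5, so r5c6=5.
Step 16. [r4c3∈{4}] r4c3's peers cover all but 4, so r4c3=4.
Step 17. [r6c1∈{5}] only 5 remains possible at r6c1, so r6c1=5.
Step 18. [r1c5∈{1}] nothing but 1 survives at r1c5 ⇒ r1c5=1.
Step 19. [r4c2∈{3}] nothing but 3 survives at r4c2. So r4c2=3.
Step 20. [r4c1∈{6}] r4c1's peers cover all but 6, so r4c1=6.
Step 21. [r1c1∈{2}] nothing but 2 survives at r1c1, so r1c1=2.
Step 22. [r3c5∈{4}] r3c5's peers cover all but 4, so r3c5=4.
Step 23. [r6c3∈{1}] only 1 remains possible at r6c3. So r6c3=1.

Answer: 2 5 6 3 1 4 / 4 1 3 5 2 6 / 1 2 5 6 4 3 / 6 3 4 2 5 1 / 3 4 2 1 6 5 / 5 6 1 4 3 2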